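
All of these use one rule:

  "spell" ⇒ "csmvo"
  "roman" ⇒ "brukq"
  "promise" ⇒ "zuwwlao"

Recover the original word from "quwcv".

gross

A repeating key of period 3 is used — shifts +10, +3, +8 over and over.
Reversing it on quwcv: q−10=g, u−3=r, w−8=o, c−10=s, v−3=s.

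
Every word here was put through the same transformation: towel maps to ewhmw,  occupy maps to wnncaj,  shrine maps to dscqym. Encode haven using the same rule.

The shift depends on letter class: consonant t→e is +11, but vowel o→w is +8. Vowels shift forward by 8 and consonants shift forward by 11.
Applying it to haven: h(cons)+11=s, a(vowel)+8=i, v(cons)+11=g, e(vowel)+8=m, n(cons)+11=y.

sigmy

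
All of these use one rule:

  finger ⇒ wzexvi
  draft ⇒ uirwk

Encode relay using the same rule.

ivcrp

This is a Caesar cipher with shift 17.
Applying it to relay: r+17=i, e+17=v, l+17=c, a+17=r, y+17=p.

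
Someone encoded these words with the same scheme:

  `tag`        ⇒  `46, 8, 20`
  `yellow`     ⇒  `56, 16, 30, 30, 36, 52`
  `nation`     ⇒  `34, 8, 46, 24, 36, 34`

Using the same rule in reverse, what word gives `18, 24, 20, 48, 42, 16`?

t(#20)→46 and a(#1)→8: differences scale by 2, so n = 2·pos + 6. The formula is n = 2×(alphabet index, a=1) + 6.
Undoing it on 18, 24, 20, 48, 42, 16: 18→(18−6)÷2=6=f, 24→(24−6)÷2=9=i, 20→(20−6)÷2=7=g, 48→(48−6)÷2=21=u, 42→(42−6)÷2=18=r, 16→(16−6)÷2=5=e.

figure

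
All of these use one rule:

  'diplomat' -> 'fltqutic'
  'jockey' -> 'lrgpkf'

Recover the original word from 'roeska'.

planet

In diplomat: d→f is +2, i→l is +3, p→t is +4, l→q is +5 — the shift increases by 1 each position. Each letter shifts forward by (position + 2), i.e. 2, 3, 4, … — the shift grows by one for each successive letter.
Decoding roeska: r−2=p, o−3=l, e−4=a, s−5=n, k−6=e, a−7=t.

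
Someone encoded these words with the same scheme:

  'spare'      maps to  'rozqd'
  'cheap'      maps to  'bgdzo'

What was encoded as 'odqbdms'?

percent

Compare letters: s→r is +25, p→o is +25, a→z is +25 — a constant shift. It's a constant shift of +25 (ROT25).
Decoding odqbdms: o−25=p, d−25=e, q−25=r, b−25=c, d−25=e, m−25=n, s−25=t.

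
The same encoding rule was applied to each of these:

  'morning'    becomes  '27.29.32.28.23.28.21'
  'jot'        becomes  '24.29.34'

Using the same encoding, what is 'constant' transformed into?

17.29.28.33.34.15.28.34

Each letter is replaced by its alphabet position (a=1..z=26) + 14.
For constant: c=3→17, o=15→29, n=14→28, s=19→33, t=20→34, a=1→15, n=14→28, t=20→34.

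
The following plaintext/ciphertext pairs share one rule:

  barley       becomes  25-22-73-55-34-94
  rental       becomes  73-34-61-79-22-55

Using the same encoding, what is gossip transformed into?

40-64-76-76-46-67

With a=1..z=26, the number is 3·pos + 19.
For gossip: g=7→40, o=15→64, s=19→76, s=19→76, i=9→46, p=16→67.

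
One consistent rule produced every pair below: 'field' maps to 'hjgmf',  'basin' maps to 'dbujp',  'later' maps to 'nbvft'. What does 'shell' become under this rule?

The shifts repeat in a cycle of length 2: positions 0,1,… shift by +2, +1, then the pattern repeats.
Applying it to shell: s+2=u, h+1=i, e+2=g, l+1=m, l+2=n.

uigmn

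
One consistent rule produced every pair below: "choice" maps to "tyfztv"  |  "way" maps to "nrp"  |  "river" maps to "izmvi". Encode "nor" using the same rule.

efi

Compare letters: c→t is +17, h→y is +17, o→f is +17 — a constant shift. It's a constant shift of +17 (ROT17).
For nor: n+17=e, o+17=f, r+17=i.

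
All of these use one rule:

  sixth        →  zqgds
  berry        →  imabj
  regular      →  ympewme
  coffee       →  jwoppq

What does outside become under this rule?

vccctpr

In sixth: s→z is +7, i→q is +8, x→g is +9, t→d is +10 — the shift increases by 1 each position. The shift increases by 1 at each position, starting from +7: 7, 8, 9, ….
On outside: o+7=v, u+8=c, t+9=c, s+10=c, i+11=t, d+12=p, e+13=r.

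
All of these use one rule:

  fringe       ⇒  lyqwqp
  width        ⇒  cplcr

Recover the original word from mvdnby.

In fringe: f→l is +6, r→y is +7, i→q is +8, n→w is +9 — the shift increases by 1 each position. Letter i (0-indexed) is shifted by i+6, so successive shifts are 6, 7, 8, ….
Undoing it on mvdnby: m−6=g, v−7=o, d−8=v, n−9=e, b−10=r, y−11=n.

govern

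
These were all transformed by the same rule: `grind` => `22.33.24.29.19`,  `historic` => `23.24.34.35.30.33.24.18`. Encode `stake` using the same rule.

34.35.16.26.20

Each letter is replaced by its alphabet position (a=1..z=26) + 15.
For stake: s=19→34, t=20→35, a=1→16, k=11→26, e=5→20.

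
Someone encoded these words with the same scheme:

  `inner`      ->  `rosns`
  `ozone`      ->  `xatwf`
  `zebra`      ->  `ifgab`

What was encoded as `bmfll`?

slack

Shifts by position in inner: pos 0: i→r (+9), pos 1: n→o (+1), pos 2: n→s (+5), pos 3: e→n (+9), pos 4: r→s (+1) — repeating every 3. It's a Vigenère-style cipher with numeric key [9,1,5]: position i shifts by key[i mod 3].
Reversing it on bmfll: b−9=s, m−1=l, f−5=a, l−9=c, l−1=k.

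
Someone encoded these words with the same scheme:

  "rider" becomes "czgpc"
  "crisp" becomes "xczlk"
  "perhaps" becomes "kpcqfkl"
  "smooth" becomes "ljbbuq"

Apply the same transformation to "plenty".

r(17)→c(2) and i(8)→z(25) fit y≡9x+5 (mod 26); the inverse of 9 mod 26 is 3. Treating letters as 0–25, the rule is x ↦ 9x + 5 (mod 26).
Applying it to plenty: p(15)→9·15+5≡10=k; l(11)→9·11+5≡0=a; e(4)→9·4+5≡15=p; n(13)→9·13+5≡18=s; t(19)→9·19+5≡20=u; y(24)→9·24+5≡13=n (all mod 26).

kapsun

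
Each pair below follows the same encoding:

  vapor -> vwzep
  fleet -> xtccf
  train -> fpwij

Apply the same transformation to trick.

v(21)→v(21) and a(0)→w(22) fit y≡21x+22 (mod 26); the inverse of 21 mod 26 is 5. Each letter's alphabet position (a=0..z=25) is mapped through 21·x+22 mod 26 — an affine cipher.
On trick: t(19)→21·19+22≡5=f; r(17)→21·17+22≡15=p; i(8)→21·8+22≡8=i; c(2)→21·2+22≡12=m; k(10)→21·10+22≡24=y (all mod 26).

fpimy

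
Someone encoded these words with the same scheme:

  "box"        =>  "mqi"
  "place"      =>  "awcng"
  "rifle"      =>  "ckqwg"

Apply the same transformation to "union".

wykqy

The shift depends on letter class: consonant b→m is +11, but vowel o→q is +2. Two shifts are in play — +2 for a/e/i/o/u, +11 for every other letter.
Applying it to union: u(vowel)+2=w, n(cons)+11=y, i(vowel)+2=k, o(vowel)+2=q, n(cons)+11=y.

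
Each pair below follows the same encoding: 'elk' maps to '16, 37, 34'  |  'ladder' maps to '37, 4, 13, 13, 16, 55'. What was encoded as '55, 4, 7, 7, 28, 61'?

The formula is n = 3×(alphabet index, a=1) + 1.
Decoding 55, 4, 7, 7, 28, 61: 55→(55−1)÷3=18=r, 4→(4−1)÷3=1=a, 7→(7−1)÷3=2=b, 7→(7−1)÷3=2=b, 28→(28−1)÷3=9=i, 61→(61−1)÷3=20=t.

rabbit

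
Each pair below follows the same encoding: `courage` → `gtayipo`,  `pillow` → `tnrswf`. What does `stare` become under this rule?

wygym

In courage: c→g is +4, o→t is +5, u→a is +6, r→y is +7 — the shift increases by 1 each position. Each letter shifts forward by (position + 4), i.e. 4, 5, 6, … — the shift grows by one for each successive letter.
For stare: s+4=w, t+5=y, a+6=g, r+7=y, e+8=m.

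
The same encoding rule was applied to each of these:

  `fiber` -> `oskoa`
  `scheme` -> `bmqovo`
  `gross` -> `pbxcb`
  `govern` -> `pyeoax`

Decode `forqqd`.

weight

Shifts by position in fiber: pos 0: f→o (+9), pos 1: i→s (+10), pos 2: b→k (+9), pos 3: e→o (+10) — repeating every 2. A repeating key of period 2 is used — shifts +9, +10 over and over.
Decoding forqqd: f−9=w, o−10=e, r−9=i, q−10=g, q−9=h, d−10=t.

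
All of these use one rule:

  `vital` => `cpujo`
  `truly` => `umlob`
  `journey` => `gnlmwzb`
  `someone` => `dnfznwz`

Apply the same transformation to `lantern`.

ojwuzmw

Each letter's alphabet position (a=0..z=25) is mapped through 17·x+9 mod 26 — an affine cipher.
For lantern: l(11)→17·11+9≡14=o; a(0)→17·0+9≡9=j; n(13)→17·13+9≡22=w; t(19)→17·19+9≡20=u; e(4)→17·4+9≡25=z; r(17)→17·17+9≡12=m; n(13)→17·13+9≡22=w (all mod 26).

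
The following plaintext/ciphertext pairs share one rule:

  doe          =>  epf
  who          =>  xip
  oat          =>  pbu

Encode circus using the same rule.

djsdvt

This is a Caesar cipher with shift 1.
For circus: c+1=d, i+1=j, r+1=s, c+1=d, u+1=v, s+1=t.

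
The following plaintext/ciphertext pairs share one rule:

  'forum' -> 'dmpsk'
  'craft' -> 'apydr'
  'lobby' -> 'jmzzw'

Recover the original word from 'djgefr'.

flight

This is a Caesar cipher with shift 24.
Decoding djgefr: d−24=f, j−24=l, g−24=i, e−24=g, f−24=h, r−24=t.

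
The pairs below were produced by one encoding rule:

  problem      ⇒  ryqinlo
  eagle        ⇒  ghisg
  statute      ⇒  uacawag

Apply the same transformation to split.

A repeating key of period 2 is used — shifts +2, +7 over and over.
Applying it to split: s+2=u, p+7=w, l+2=n, i+7=p, t+2=v.

uwnpv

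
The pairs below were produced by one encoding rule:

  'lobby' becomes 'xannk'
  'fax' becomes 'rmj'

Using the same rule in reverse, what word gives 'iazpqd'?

wonder

Compare letters: l→x is +12, o→a is +12, b→n is +12 — a constant shift. Each letter is shifted forward by 12 in the alphabet (a Caesar shift of +12).
Decoding iazpqd: i−12=w, a−12=o, z−12=n, p−12=d, q−12=e, d−12=r.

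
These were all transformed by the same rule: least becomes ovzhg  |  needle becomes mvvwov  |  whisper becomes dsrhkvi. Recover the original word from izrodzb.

Each letter is replaced by its mirror in the alphabet: a↔z, b↔y, c↔x, and so on (the Atbash cipher).
Reversing it on izrodzb: i↔r, z↔a, r↔i, o↔l, d↔w, z↔a, b↔y.

railway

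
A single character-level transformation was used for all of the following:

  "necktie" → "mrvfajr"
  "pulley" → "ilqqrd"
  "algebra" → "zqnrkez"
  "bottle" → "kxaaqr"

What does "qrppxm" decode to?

lesson

n(13)→m(12) and e(4)→r(17) fit y≡11x+25 (mod 26); the inverse of 11 mod 26 is 19. Treating letters as 0–25, the rule is x ↦ 11x + 25 (mod 26).
Reversing it on qrppxm: q(16)→19·(16−25)≡11=l; r(17)→19·(17−25)≡4=e; p(15)→19·(15−25)≡18=s; p(15)→19·(15−25)≡18=s; x(23)→19·(23−25)≡14=o; m(12)→19·(12−25)≡13=n (all mod 26).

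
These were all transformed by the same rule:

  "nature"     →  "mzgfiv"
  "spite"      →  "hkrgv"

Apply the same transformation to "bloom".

Each pair mirrors across the alphabet (n↔m, a↔z, t↔g): positions sum to 25. Each letter is replaced by its mirror in the alphabet: a↔z, b↔y, c↔x, and so on (the Atbash cipher).
For bloom: b↔y, l↔o, o↔l, o↔l, m↔n.

yolln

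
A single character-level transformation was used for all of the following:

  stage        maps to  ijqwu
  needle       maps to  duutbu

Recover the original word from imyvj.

swift

Every letter moves 16 places later in the alphabet, wrapping around z→a.
Reversing it on imyvj: i−16=s, m−16=w, y−16=i, v−16=f, j−16=t.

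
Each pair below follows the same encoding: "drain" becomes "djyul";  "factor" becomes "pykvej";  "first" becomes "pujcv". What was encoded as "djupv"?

d(3)→d(3) and r(17)→j(9) fit y≡19x+24 (mod 26); the inverse of 19 mod 26 is 11. Each letter's alphabet position (a=0..z=25) is mapped through 19·x+24 mod 26 — an affine cipher.
Reversing it on djupv: d(3)→11·(3−24)≡3=d; j(9)→11·(9−24)≡17=r; u(20)→11·(20−24)≡8=i; p(15)→11·(15−24)≡5=f; v(21)→11·(21−24)≡19=t (all mod 26).

drift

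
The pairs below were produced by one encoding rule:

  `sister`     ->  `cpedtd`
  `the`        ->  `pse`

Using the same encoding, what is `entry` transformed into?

The output letters match the input read backwards, each shifted +11: sister reversed is retsis. The word is reversed, then every letter is shifted forward by 11.
Applying it to entry: reverse → yrtne; then shift: y+11=j, r+11=c, t+11=e, n+11=y, e+11=p.

jceyp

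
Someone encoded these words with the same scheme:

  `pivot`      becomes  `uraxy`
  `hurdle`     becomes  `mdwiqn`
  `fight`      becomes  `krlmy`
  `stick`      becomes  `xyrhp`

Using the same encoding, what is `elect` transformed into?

nqnhy

The shift depends on letter class: consonant p→u is +5, but vowel i→r is +9. Vowels shift forward by 9 and consonants shift forward by 5.
On elect: e(vowel)+9=n, l(cons)+5=q, e(vowel)+9=n, c(cons)+5=h, t(cons)+5=y.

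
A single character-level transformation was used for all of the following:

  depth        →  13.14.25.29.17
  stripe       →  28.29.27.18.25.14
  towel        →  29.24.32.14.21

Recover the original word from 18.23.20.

The number is (letter's place in the alphabet, a=1) + 9.
Reversing it on 18.23.20: 18→(18−9)÷1=9=i, 23→(23−9)÷1=14=n, 20→(20−9)÷1=11=k.

ink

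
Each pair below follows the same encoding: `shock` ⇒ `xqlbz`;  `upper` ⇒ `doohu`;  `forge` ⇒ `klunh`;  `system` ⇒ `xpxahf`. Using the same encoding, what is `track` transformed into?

auvbz

Treating letters as 0–25, the rule is x ↦ 3x + 21 (mod 26).
For track: t(19)→3·19+21≡0=a; r(17)→3·17+21≡20=u; a(0)→3·0+21≡21=v; c(2)→3·2+21≡1=b; k(10)→3·10+21≡25=z (all mod 26).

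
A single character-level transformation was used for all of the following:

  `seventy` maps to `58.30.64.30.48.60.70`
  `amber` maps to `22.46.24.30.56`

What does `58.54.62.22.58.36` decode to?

squash

s(#19)→58 and e(#5)→30: differences scale by 2, so n = 2·pos + 20. The formula is n = 2×(alphabet index, a=1) + 20.
Reversing it on 58.54.62.22.58.36: 58→(58−20)÷2=19=s, 54→(54−20)÷2=17=q, 62→(62−20)÷2=21=u, 22→(22−20)÷2=1=a, 58→(58−20)÷2=19=s, 36→(36−20)÷2=8=h.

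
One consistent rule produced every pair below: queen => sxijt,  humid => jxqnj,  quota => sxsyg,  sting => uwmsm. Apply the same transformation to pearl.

In queen: q→s is +2, u→x is +3, e→i is +4, e→j is +5 — the shift increases by 1 each position. Letter i (0-indexed) is shifted by i+2, so successive shifts are 2, 3, 4, ….
On pearl: p+2=r, e+3=h, a+4=e, r+5=w, l+6=r.

rhewr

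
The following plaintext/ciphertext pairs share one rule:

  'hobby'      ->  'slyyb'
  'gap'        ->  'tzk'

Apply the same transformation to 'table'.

Each pair mirrors across the alphabet (h↔s, o↔l, b↔y): positions sum to 25. Letters are reflected about the middle of the alphabet (position → 25−position): Atbash.
On table: t↔g, a↔z, b↔y, l↔o, e↔v.

gzyov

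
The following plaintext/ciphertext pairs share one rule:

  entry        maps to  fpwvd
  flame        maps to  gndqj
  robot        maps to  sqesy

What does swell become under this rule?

In entry: e→f is +1, n→p is +2, t→w is +3, r→v is +4 — the shift increases by 1 each position. Letter i (0-indexed) is shifted by i+1, so successive shifts are 1, 2, 3, ….
For swell: s+1=t, w+2=y, e+3=h, l+4=p, l+5=q.

tyhpq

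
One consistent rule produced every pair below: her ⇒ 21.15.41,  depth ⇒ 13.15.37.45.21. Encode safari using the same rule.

43.7.17.7.41.23

h(#8)→21 and e(#5)→15: differences scale by 2, so n = 2·pos + 5. The formula is n = 2×(alphabet index, a=1) + 5.
Applying it to safari: s=19→43, a=1→7, f=6→17, a=1→7, r=18→41, i=9→23.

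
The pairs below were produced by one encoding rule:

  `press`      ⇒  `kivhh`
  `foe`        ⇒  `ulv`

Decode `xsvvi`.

cheer

Each pair mirrors across the alphabet (p↔k, r↔i, e↔v): positions sum to 25. This is the alphabet-reversal cipher (Atbash): a becomes z, b becomes y, etc.
Reversing it on xsvvi: x↔c, s↔h, v↔e, v↔e, i↔r.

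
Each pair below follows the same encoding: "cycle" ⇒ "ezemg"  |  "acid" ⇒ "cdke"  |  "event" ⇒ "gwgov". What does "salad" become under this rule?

ubnbf

It's a Vigenère-style cipher with numeric key [2,1]: position i shifts by key[i mod 2].
On salad: s+2=u, a+1=b, l+2=n, a+1=b, d+2=f.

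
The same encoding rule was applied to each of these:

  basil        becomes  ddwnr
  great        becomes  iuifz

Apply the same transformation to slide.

uomik

In basil: b→d is +2, a→d is +3, s→w is +4, i→n is +5 — the shift increases by 1 each position. Letter i (0-indexed) is shifted by i+2, so successive shifts are 2, 3, 4, ….
For slide: s+2=u, l+3=o, i+4=m, d+5=i, e+6=k.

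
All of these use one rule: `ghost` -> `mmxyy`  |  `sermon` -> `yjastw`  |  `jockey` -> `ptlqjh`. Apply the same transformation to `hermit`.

njasnc

A repeating key of period 3 is used — shifts +6, +5, +9 over and over.
On hermit: h+6=n, e+5=j, r+9=a, m+6=s, i+5=n, t+9=c.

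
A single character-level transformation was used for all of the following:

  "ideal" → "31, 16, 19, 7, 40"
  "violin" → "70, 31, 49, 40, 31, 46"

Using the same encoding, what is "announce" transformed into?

i(#9)→31 and d(#4)→16: differences scale by 3, so n = 3·pos + 4. With a=1..z=26, the number is 3·pos + 4.
On announce: a=1→7, n=14→46, n=14→46, o=15→49, u=21→67, n=14→46, c=3→13, e=5→19.

7, 46, 46, 49, 67, 46, 13, 19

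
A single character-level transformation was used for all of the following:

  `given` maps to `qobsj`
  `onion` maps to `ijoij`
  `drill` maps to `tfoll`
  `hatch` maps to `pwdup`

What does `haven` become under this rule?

pwbsj

Each letter's alphabet position (a=0..z=25) is mapped through 25·x+22 mod 26 — an affine cipher.
Applying it to haven: h(7)→25·7+22≡15=p; a(0)→25·0+22≡22=w; v(21)→25·21+22≡1=b; e(4)→25·4+22≡18=s; n(13)→25·13+22≡9=j (all mod 26).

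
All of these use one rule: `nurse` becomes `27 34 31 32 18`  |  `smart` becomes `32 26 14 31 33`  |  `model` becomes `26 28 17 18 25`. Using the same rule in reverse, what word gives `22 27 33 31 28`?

n is letter #14 and maps to 27: an offset of 13. Each letter is replaced by its alphabet position (a=1..z=26) + 13.
Reversing it on 22 27 33 31 28: 22→(22−13)÷1=9=i, 27→(27−13)÷1=14=n, 33→(33−13)÷1=20=t, 31→(31−13)÷1=18=r, 28→(28−13)÷1=15=o.

intro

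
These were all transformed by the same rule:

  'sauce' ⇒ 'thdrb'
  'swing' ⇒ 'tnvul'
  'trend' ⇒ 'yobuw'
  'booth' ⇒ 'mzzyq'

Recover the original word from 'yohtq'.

trash

Each letter's alphabet position (a=0..z=25) is mapped through 5·x+7 mod 26 — an affine cipher.
Decoding yohtq: y(24)→21·(24−7)≡19=t; o(14)→21·(14−7)≡17=r; h(7)→21·(7−7)≡0=a; t(19)→21·(19−7)≡18=s; q(16)→21·(16−7)≡7=h (all mod 26).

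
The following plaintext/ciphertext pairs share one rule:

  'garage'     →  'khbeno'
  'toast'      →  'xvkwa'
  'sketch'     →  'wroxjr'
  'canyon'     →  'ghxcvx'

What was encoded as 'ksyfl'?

globe

Shifts by position in garage: pos 0: g→k (+4), pos 1: a→h (+7), pos 2: r→b (+10), pos 3: a→e (+4), pos 4: g→n (+7), pos 5: e→o (+10) — repeating every 3. A repeating key of period 3 is used — shifts +4, +7, +10 over and over.
Reversing it on ksyfl: k−4=g, s−7=l, y−10=o, f−4=b, l−7=e.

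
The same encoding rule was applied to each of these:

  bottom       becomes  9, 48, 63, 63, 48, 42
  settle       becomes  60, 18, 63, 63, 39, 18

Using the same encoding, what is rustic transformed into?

57, 66, 60, 63, 30, 12

b(#2)→9 and o(#15)→48: differences scale by 3, so n = 3·pos + 3. With a=1..z=26, the number is 3·pos + 3.
On rustic: r=18→57, u=21→66, s=19→60, t=20→63, i=9→30, c=3→12.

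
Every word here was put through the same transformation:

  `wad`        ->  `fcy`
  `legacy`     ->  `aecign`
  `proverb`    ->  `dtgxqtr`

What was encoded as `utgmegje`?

checkers

The output letters match the input read backwards, each shifted +2: wad reversed is daw. The word is reversed, then every letter is shifted forward by 2.
Decoding utgmegje: shift back: u−2=s, t−2=r, g−2=e, m−2=k, e−2=c, g−2=e, j−2=h, e−2=c → srekcehc; then reverse → checkers.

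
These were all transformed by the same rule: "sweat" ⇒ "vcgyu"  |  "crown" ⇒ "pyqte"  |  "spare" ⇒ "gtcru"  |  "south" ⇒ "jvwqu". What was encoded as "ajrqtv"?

The word is reversed, then every letter is shifted forward by 2.
Undoing it on ajrqtv: shift back: a−2=y, j−2=h, r−2=p, q−2=o, t−2=r, v−2=t → yhport; then reverse → trophy.

trophy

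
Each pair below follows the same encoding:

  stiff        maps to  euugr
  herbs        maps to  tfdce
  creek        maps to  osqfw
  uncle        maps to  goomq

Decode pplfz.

A repeating key of period 2 is used — shifts +12, +1 over and over.
Undoing it on pplfz: p−12=d, p−1=o, l−12=z, f−1=e, z−12=n.

dozen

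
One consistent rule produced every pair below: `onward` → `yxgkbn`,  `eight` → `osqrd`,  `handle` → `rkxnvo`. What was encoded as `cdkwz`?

stamp

Compare letters: o→y is +10, n→x is +10, w→g is +10 — a constant shift. This is a Caesar cipher with shift 10.
Decoding cdkwz: c−10=s, d−10=t, k−10=a, w−10=m, z−10=p.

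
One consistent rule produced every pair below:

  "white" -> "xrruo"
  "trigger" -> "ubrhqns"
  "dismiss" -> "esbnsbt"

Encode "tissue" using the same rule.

Shifts by position in white: pos 0: w→x (+1), pos 1: h→r (+10), pos 2: i→r (+9), pos 3: t→u (+1), pos 4: e→o (+10) — repeating every 3. A repeating key of period 3 is used — shifts +1, +10, +9 over and over.
Applying it to tissue: t+1=u, i+10=s, s+9=b, s+1=t, u+10=e, e+9=n.

usbten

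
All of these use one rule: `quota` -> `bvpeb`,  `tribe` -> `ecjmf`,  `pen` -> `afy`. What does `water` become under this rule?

hbefc

The rule splits by letter class: vowels +1, consonants +11.
Applying it to water: w(cons)+11=h, a(vowel)+1=b, t(cons)+11=e, e(vowel)+1=f, r(cons)+11=c.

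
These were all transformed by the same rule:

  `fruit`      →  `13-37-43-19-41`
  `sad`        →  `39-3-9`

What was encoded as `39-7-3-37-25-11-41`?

f(#6)→13 and r(#18)→37: differences scale by 2, so n = 2·pos + 1. Each letter becomes 2×(its alphabet position, a=1..z=26) + 1.
Decoding 39-7-3-37-25-11-41: 39→(39−1)÷2=19=s, 7→(7−1)÷2=3=c, 3→(3−1)÷2=1=a, 37→(37−1)÷2=18=r, 25→(25−1)÷2=12=l, 11→(11−1)÷2=5=e, 41→(41−1)÷2=20=t.

scarlet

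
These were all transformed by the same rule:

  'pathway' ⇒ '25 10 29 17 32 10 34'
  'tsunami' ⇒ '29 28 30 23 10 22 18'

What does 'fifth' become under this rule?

Letters become their 1-based position plus 9 (so a→10, b→11, …).
Applying it to fifth: f=6→15, i=9→18, f=6→15, t=20→29, h=8→17.

15 18 15 29 17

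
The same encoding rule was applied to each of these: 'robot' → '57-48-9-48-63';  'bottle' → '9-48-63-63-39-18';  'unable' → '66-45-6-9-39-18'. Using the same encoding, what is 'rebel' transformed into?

57-18-9-18-39

Each letter becomes 3×(its alphabet position, a=1..z=26) + 3.
On rebel: r=18→57, e=5→18, b=2→9, e=5→18, l=12→39.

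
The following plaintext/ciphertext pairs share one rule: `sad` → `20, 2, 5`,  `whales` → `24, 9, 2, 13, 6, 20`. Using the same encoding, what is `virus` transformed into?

s is letter #19 and maps to 20: an offset of 1. The number is (letter's place in the alphabet, a=1) + 1.
On virus: v=22→23, i=9→10, r=18→19, u=21→22, s=19→20.

23, 10, 19, 22, 20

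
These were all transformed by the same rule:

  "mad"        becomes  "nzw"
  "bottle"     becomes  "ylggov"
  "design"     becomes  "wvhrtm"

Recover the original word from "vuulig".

effort

Each pair mirrors across the alphabet (m↔n, a↔z, d↔w): positions sum to 25. Letters are reflected about the middle of the alphabet (position → 25−position): Atbash.
Decoding vuulig: v↔e, u↔f, u↔f, l↔o, i↔r, g↔t.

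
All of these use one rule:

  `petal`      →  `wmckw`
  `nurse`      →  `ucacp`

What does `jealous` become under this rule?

Each letter shifts forward by (position + 7), i.e. 7, 8, 9, … — the shift grows by one for each successive letter.
On jealous: j+7=q, e+8=m, a+9=j, l+10=v, o+11=z, u+12=g, s+13=f.

qmjvzgf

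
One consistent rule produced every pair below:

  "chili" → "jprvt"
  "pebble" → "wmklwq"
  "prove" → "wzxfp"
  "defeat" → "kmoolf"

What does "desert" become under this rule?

In chili: c→j is +7, h→p is +8, i→r is +9, l→v is +10 — the shift increases by 1 each position. The shift increases by 1 at each position, starting from +7: 7, 8, 9, ….
For desert: d+7=k, e+8=m, s+9=b, e+10=o, r+11=c, t+12=f.

kmbocf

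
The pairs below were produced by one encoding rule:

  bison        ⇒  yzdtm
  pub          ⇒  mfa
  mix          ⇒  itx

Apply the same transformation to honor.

The output letters match the input read backwards, each shifted +11: bison reversed is nosib. Two steps: reverse the string, then apply a Caesar shift of +11.
Applying it to honor: reverse → ronoh; then shift: r+11=c, o+11=z, n+11=y, o+11=z, h+11=s.

czyzs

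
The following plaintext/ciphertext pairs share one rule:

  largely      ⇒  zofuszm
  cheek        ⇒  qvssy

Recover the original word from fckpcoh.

Compare letters: l→z is +14, a→o is +14, r→f is +14 — a constant shift. Each letter is shifted forward by 14 in the alphabet (a Caesar shift of +14).
Undoing it on fckpcoh: f−14=r, c−14=o, k−14=w, p−14=b, c−14=o, o−14=a, h−14=t.

rowboat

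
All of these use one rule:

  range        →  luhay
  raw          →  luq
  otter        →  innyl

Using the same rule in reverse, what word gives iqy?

owe

Compare letters: r→l is +20, a→u is +20, n→h is +20 — a constant shift. Every letter moves 20 places later in the alphabet, wrapping around z→a.
Decoding iqy: i−20=o, q−20=w, y−20=e.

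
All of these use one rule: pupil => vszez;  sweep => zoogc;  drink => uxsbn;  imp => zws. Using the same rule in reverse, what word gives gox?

new

The output letters match the input read backwards, each shifted +10: pupil reversed is lipup. The word is reversed, then every letter is shifted forward by 10.
Undoing it on gox: shift back: g−10=w, o−10=e, x−10=n → wen; then reverse → new.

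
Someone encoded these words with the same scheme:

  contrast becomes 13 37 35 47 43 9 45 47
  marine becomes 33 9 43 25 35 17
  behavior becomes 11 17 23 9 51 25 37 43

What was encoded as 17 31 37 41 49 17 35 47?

eloquent

c(#3)→13 and o(#15)→37: differences scale by 2, so n = 2·pos + 7. With a=1..z=26, the number is 2·pos + 7.
Decoding 17 31 37 41 49 17 35 47: 17→(17−7)÷2=5=e, 31→(31−7)÷2=12=l, 37→(37−7)÷2=15=o, 41→(41−7)÷2=17=q, 49→(49−7)÷2=21=u, 17→(17−7)÷2=5=e, 35→(35−7)÷2=14=n, 47→(47−7)÷2=20=t.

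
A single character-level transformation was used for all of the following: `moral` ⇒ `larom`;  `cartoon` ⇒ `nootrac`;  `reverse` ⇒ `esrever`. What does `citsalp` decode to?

The output letters match the input read backwards: moral reversed is larom. It's just the letters in reverse order.
Reversing it on citsalp: then reverse → plastic.

plastic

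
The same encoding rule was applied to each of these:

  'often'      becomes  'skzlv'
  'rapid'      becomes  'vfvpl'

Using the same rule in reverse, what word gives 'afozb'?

waist

In often: o→s is +4, f→k is +5, t→z is +6, e→l is +7 — the shift increases by 1 each position. Each letter shifts forward by (position + 4), i.e. 4, 5, 6, … — the shift grows by one for each successive letter.
Reversing it on afozb: a−4=w, f−5=a, o−6=i, z−7=s, b−8=t.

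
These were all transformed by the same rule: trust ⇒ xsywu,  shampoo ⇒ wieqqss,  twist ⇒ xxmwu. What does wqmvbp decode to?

spiral

Shifts by position in trust: pos 0: t→x (+4), pos 1: r→s (+1), pos 2: u→y (+4), pos 3: s→w (+4), pos 4: t→u (+1) — repeating every 3. A repeating key of period 3 is used — shifts +4, +1, +4 over and over.
Undoing it on wqmvbp: w−4=s, q−1=p, m−4=i, v−4=r, b−1=a, p−4=l.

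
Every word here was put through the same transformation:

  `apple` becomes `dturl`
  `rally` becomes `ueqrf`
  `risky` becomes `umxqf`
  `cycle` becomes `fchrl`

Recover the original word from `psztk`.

mound

In apple: a→d is +3, p→t is +4, p→u is +5, l→r is +6 — the shift increases by 1 each position. Each letter shifts forward by (position + 3), i.e. 3, 4, 5, … — the shift grows by one for each successive letter.
Reversing it on psztk: p−3=m, s−4=o, z−5=u, t−6=n, k−7=d.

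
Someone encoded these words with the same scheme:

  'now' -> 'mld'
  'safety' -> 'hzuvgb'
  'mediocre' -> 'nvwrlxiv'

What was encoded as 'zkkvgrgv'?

appetite

Each pair mirrors across the alphabet (n↔m, o↔l, w↔d): positions sum to 25. Each letter is replaced by its mirror in the alphabet: a↔z, b↔y, c↔x, and so on (the Atbash cipher).
Decoding zkkvgrgv: z↔a, k↔p, k↔p, v↔e, g↔t, r↔i, g↔t, v↔e.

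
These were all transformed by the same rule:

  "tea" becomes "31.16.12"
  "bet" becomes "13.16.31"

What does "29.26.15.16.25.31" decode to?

rodent

t is letter #20 and maps to 31: an offset of 11. Letters become their 1-based position plus 11 (so a→12, b→13, …).
Reversing it on 29.26.15.16.25.31: 29→(29−11)÷1=18=r, 26→(26−11)÷1=15=o, 15→(15−11)÷1=4=d, 16→(16−11)÷1=5=e, 25→(25−11)÷1=14=n, 31→(31−11)÷1=20=t.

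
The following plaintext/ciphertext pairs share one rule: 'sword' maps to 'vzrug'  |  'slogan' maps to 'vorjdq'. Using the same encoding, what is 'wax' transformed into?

zda

Compare letters: s→v is +3, w→z is +3, o→r is +3 — a constant shift. Every letter moves 3 places later in the alphabet, wrapping around z→a.
Applying it to wax: w+3=z, a+3=d, x+3=a.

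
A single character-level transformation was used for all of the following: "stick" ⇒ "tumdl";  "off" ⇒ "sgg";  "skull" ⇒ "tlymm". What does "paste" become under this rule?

qetui

The shift depends on letter class: consonant s→t is +1, but vowel i→m is +4. Vowels shift forward by 4 and consonants shift forward by 1.
For paste: p(cons)+1=q, a(vowel)+4=e, s(cons)+1=t, t(cons)+1=u, e(vowel)+4=i.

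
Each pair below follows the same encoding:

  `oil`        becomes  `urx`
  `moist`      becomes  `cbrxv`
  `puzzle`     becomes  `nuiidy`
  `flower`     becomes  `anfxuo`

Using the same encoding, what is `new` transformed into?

fnw

The output letters match the input read backwards, each shifted +9: oil reversed is lio. Two steps: reverse the string, then apply a Caesar shift of +9.
For new: reverse → wen; then shift: w+9=f, e+9=n, n+9=w.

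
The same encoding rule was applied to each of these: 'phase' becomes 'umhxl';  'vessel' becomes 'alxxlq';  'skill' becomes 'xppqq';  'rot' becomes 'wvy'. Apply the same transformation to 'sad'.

xhi

The shift depends on letter class: consonant p→u is +5, but vowel a→h is +7. Vowels shift forward by 7 and consonants shift forward by 5.
Applying it to sad: s(cons)+5=x, a(vowel)+7=h, d(cons)+5=i.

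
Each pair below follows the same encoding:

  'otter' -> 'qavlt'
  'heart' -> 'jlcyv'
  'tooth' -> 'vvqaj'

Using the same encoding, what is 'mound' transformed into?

ovwuf

Shifts by position in otter: pos 0: o→q (+2), pos 1: t→a (+7), pos 2: t→v (+2), pos 3: e→l (+7) — repeating every 2. A repeating key of period 2 is used — shifts +2, +7 over and over.
On mound: m+2=o, o+7=v, u+2=w, n+7=u, d+2=f.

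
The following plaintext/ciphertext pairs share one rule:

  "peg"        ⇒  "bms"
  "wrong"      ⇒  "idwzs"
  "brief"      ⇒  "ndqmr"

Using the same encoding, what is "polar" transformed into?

The shift depends on letter class: consonant p→b is +12, but vowel e→m is +8. Two shifts are in play — +8 for a/e/i/o/u, +12 for every other letter.
Applying it to polar: p(cons)+12=b, o(vowel)+8=w, l(cons)+12=x, a(vowel)+8=i, r(cons)+12=d.

bwxid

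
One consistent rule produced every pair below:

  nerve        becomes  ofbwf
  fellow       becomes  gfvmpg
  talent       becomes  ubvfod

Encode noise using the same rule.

It's a Vigenère-style cipher with numeric key [1,1,10]: position i shifts by key[i mod 3].
Applying it to noise: n+1=o, o+1=p, i+10=s, s+1=t, e+1=f.

opstf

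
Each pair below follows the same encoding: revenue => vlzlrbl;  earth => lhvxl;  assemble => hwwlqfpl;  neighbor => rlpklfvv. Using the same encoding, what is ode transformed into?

vhl

Vowels shift forward by 7 and consonants shift forward by 4.
For ode: o(vowel)+7=v, d(cons)+4=h, e(vowel)+7=l.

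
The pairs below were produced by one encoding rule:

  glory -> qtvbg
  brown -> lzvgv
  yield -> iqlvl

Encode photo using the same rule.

Shifts by position in glory: pos 0: g→q (+10), pos 1: l→t (+8), pos 2: o→v (+7), pos 3: r→b (+10), pos 4: y→g (+8) — repeating every 3. A repeating key of period 3 is used — shifts +10, +8, +7 over and over.
For photo: p+10=z, h+8=p, o+7=v, t+10=d, o+8=w.

zpvdw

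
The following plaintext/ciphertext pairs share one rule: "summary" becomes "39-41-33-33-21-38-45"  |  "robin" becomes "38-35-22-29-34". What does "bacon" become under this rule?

s is letter #19 and maps to 39: an offset of 20. Letters become their 1-based position plus 20 (so a→21, b→22, …).
On bacon: b=2→22, a=1→21, c=3→23, o=15→35, n=14→34.

22-21-23-35-34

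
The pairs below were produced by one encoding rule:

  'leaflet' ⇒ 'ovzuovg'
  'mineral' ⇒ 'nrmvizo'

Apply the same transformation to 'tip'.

grk

Each pair mirrors across the alphabet (l↔o, e↔v, a↔z): positions sum to 25. Letters are reflected about the middle of the alphabet (position → 25−position): Atbash.
For tip: t↔g, i↔r, p↔k.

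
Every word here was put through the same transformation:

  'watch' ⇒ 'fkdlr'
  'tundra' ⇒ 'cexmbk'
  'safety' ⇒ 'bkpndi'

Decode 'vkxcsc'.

mantis

Shifts by position in watch: pos 0: w→f (+9), pos 1: a→k (+10), pos 2: t→d (+10), pos 3: c→l (+9), pos 4: h→r (+10) — repeating every 3. The shifts repeat in a cycle of length 3: positions 0,1,… shift by +9, +10, +10, then the pattern repeats.
Reversing it on vkxcsc: v−9=m, k−10=a, x−10=n, c−9=t, s−10=i, c−10=s.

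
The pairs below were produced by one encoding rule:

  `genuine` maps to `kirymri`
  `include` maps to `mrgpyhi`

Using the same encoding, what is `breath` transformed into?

Each letter is shifted forward by 4 in the alphabet (a Caesar shift of +4).
On breath: b+4=f, r+4=v, e+4=i, a+4=e, t+4=x, h+4=l.

fviexl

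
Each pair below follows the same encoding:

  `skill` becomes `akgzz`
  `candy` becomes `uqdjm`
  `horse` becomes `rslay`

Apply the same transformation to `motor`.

ospsl

s(18)→a(0) and k(10)→k(10) fit y≡15x+16 (mod 26); the inverse of 15 mod 26 is 7. This is an affine cipher: with a=0,…,z=25, each position x becomes (15x+16) mod 26.
Applying it to motor: m(12)→15·12+16≡14=o; o(14)→15·14+16≡18=s; t(19)→15·19+16≡15=p; o(14)→15·14+16≡18=s; r(17)→15·17+16≡11=l (all mod 26).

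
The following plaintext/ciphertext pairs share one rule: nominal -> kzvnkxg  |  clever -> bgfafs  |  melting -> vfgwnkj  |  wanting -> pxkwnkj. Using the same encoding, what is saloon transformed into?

hxgzzk

Each letter's alphabet position (a=0..z=25) is mapped through 15·x+23 mod 26 — an affine cipher.
On saloon: s(18)→15·18+23≡7=h; a(0)→15·0+23≡23=x; l(11)→15·11+23≡6=g; o(14)→15·14+23≡25=z; o(14)→15·14+23≡25=z; n(13)→15·13+23≡10=k (all mod 26).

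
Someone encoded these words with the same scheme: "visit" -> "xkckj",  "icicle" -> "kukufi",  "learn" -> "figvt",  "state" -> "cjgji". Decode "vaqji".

route

This is an affine cipher: with a=0,…,z=25, each position x becomes (7x+6) mod 26.
Undoing it on vaqji: v(21)→15·(21−6)≡17=r; a(0)→15·(0−6)≡14=o; q(16)→15·(16−6)≡20=u; j(9)→15·(9−6)≡19=t; i(8)→15·(8−6)≡4=e (all mod 26).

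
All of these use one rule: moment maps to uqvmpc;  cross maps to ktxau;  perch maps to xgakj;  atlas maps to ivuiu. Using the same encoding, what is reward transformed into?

zgfitm

Shifts by position in moment: pos 0: m→u (+8), pos 1: o→q (+2), pos 2: m→v (+9), pos 3: e→m (+8), pos 4: n→p (+2), pos 5: t→c (+9) — repeating every 3. It's a Vigenère-style cipher with numeric key [8,2,9]: position i shifts by key[i mod 3].
On reward: r+8=z, e+2=g, w+9=f, a+8=i, r+2=t, d+9=m.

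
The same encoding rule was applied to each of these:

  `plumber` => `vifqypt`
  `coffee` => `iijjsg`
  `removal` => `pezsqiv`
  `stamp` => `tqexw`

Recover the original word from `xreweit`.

Two steps: reverse the string, then apply a Caesar shift of +4.
Undoing it on xreweit: shift back: x−4=t, r−4=n, e−4=a, w−4=s, e−4=a, i−4=e, t−4=p → tnasaep; then reverse → peasant.

peasant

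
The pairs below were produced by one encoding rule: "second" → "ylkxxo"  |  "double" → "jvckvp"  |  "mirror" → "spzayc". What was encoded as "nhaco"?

haste

In second: s→y is +6, e→l is +7, c→k is +8, o→x is +9 — the shift increases by 1 each position. Letter i (0-indexed) is shifted by i+6, so successive shifts are 6, 7, 8, ….
Reversing it on nhaco: n−6=h, h−7=a, a−8=s, c−9=t, o−10=e.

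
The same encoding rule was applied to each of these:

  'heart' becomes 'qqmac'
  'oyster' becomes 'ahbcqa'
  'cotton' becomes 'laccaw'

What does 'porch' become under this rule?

yaalq

The rule splits by letter class: vowels +12, consonants +9.
Applying it to porch: p(cons)+9=y, o(vowel)+12=a, r(cons)+9=a, c(cons)+9=l, h(cons)+9=q.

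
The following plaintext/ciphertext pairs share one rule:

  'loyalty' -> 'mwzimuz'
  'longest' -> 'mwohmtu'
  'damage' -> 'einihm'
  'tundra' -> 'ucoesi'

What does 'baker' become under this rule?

cilms

Two shifts are in play — +8 for a/e/i/o/u, +1 for every other letter.
On baker: b(cons)+1=c, a(vowel)+8=i, k(cons)+1=l, e(vowel)+8=m, r(cons)+1=s.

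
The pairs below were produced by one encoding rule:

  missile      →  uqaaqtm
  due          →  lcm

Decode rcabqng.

It's a constant shift of +8 (ROT8).
Decoding rcabqng: r−8=j, c−8=u, a−8=s, b−8=t, q−8=i, n−8=f, g−8=y.

justify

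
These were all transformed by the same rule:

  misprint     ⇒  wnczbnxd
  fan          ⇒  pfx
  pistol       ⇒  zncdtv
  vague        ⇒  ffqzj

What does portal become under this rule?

The shift depends on letter class: consonant m→w is +10, but vowel i→n is +5. The rule splits by letter class: vowels +5, consonants +10.
Applying it to portal: p(cons)+10=z, o(vowel)+5=t, r(cons)+10=b, t(cons)+10=d, a(vowel)+5=f, l(cons)+10=v.

ztbdfv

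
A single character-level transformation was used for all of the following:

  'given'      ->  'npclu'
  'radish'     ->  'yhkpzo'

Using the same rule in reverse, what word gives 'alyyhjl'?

Compare letters: g→n is +7, i→p is +7, v→c is +7 — a constant shift. Every letter moves 7 places later in the alphabet, wrapping around z→a.
Reversing it on alyyhjl: a−7=t, l−7=e, y−7=r, y−7=r, h−7=a, j−7=c, l−7=e.

terrace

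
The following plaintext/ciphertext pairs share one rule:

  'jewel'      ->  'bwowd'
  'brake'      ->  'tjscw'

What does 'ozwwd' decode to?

wheel

Compare letters: j→b is +18, e→w is +18, w→o is +18 — a constant shift. It's a constant shift of +18 (ROT18).
Decoding ozwwd: o−18=w, z−18=h, w−18=e, w−18=e, d−18=l.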